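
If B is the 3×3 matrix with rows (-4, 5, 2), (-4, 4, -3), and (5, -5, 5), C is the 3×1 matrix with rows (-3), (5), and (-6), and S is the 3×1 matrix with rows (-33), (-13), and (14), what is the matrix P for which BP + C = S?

P = [[4], [-2], [-2]]

BP = S − C = [[-30], [-18], [20]].
Since B multiplies P on the left, P = B⁻¹(S − C).
B has determinant 5; B⁻¹ = [[1, -7, -23/5], [1, -6, -4], [0, 1, 4/5]].
P = B⁻¹(S − C) = [[4], [-2], [-2]].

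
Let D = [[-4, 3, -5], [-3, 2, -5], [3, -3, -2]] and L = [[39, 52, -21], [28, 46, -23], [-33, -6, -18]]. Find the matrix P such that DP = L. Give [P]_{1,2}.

-4

Left-multiplying both sides by D⁻¹ gives P = D⁻¹L.
det D = -2, so D⁻¹ = [[19/2, -21/2, 5/2], [21/2, -23/2, 5/2], [-3/2, 3/2, -1/2]].
P = D⁻¹L = [[19/2, -21/2, 5/2], [21/2, -23/2, 5/2], [-3/2, 3/2, -1/2]] · [[39, 52, -21], [28, 46, -23], [-33, -6, -18]] = [[-6, -4, -3], [5, 2, -1], [0, -6, 6]].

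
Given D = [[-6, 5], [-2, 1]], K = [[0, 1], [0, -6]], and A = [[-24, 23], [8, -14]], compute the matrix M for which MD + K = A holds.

MD = A − K = [[-24, 22], [8, -8]].
Right-multiplying both sides by D⁻¹ gives M = (A − K)D⁻¹.
D has determinant 4; D⁻¹ = [[1/4, -5/4], [1/2, -3/2]].
M = (A − K)D⁻¹ = [[5, -3], [-2, 2]].

M = [[5, -3], [-2, 2]]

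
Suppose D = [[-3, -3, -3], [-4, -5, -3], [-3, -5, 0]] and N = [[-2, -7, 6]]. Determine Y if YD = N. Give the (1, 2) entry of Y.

-1

Since D sits to the right of Y, Y = ND⁻¹.
det D = 3, so D⁻¹ = [[-5, 5, -2], [3, -3, 1], [5/3, -2, 1]].
Y = ND⁻¹ = [[-2, -7, 6]] · [[-5, 5, -2], [3, -3, 1], [5/3, -2, 1]] = [[-1, -1, 3]].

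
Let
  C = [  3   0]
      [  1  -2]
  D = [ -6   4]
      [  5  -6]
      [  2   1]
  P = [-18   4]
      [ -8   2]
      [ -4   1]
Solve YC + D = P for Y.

YC = P − D = [[-12, 0], [-13, 8], [-6, 0]].
Right-multiplying both sides by C⁻¹ gives Y = (P − D)C⁻¹.
C has determinant -6; C⁻¹ = [[1/3, 0], [1/6, -1/2]].
Y = (P − D)C⁻¹ = [[-4, 0], [-3, -4], [-2, 0]].

Y = [[-4, 0], [-3, -4], [-2, 0]]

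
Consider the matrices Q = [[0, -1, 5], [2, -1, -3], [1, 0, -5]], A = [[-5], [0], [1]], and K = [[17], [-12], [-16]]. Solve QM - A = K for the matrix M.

M = [[0], [3], [3]]

QM = K + A = [[12], [-12], [-15]].
Since Q multiplies M on the left, M = Q⁻¹(K + A).
Q has determinant -2; Q⁻¹ = [[-5/2, 5/2, -4], [-7/2, 5/2, -5], [-1/2, 1/2, -1]].
M = Q⁻¹(K + A) = [[0], [3], [3]].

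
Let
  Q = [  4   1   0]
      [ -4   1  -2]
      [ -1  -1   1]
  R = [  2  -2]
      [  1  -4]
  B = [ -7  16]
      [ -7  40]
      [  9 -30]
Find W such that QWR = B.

W = [[-1, 0], [2, -3], [2, 4]]

Left-multiply by Q⁻¹ and right-multiply by R⁻¹: W = Q⁻¹BR⁻¹.
Q has determinant 2; Q⁻¹ = [[-1/2, -1/2, -1], [3, 2, 4], [5/2, 3/2, 4]].
det R = -6; the adjugate gives R⁻¹ = [[2/3, -1/3], [1/6, -1/3]].
Q⁻¹B = [[-2, 2], [1, 8], [8, -20]].
W = (Q⁻¹B)R⁻¹ = [[-1, 0], [2, -3], [2, 4]].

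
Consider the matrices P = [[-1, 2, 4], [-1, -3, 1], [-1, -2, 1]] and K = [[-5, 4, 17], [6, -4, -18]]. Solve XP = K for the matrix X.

Since P sits to the right of X, X = KP⁻¹.
det P = -3, so P⁻¹ = [[1/3, 10/3, -14/3], [0, -1, 1], [1/3, 4/3, -5/3]].
X = KP⁻¹ = [[-5, 4, 17], [6, -4, -18]] · [[1/3, 10/3, -14/3], [0, -1, 1], [1/3, 4/3, -5/3]] = [[4, 2, -1], [-4, 0, -2]].

X = [[4, 2, -1], [-4, 0, -2]]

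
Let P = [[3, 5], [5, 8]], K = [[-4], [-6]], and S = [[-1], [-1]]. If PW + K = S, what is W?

PW = S − K = [[3], [5]].
Since P multiplies W on the left, W = P⁻¹(S − K).
det P = -1, so P⁻¹ = [[-8, 5], [5, -3]].
W = P⁻¹(S − K) = [[1], [0]].

W = [[1], [0]]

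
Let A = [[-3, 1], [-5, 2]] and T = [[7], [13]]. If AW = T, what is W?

W = [[-1], [4]]

A is on the left of W, so left-multiply by A⁻¹: W = A⁻¹T.
A has determinant -1; A⁻¹ = [[-2, 1], [-5, 3]].
W = A⁻¹T = [[-2, 1], [-5, 3]] · [[7], [13]] = [[-1], [4]].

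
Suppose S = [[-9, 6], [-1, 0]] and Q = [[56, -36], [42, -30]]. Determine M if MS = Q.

S is on the right of M, so right-multiply by S⁻¹: M = QS⁻¹.
S has determinant 6; S⁻¹ = [[0, -1], [1/6, -3/2]].
M = QS⁻¹ = [[56, -36], [42, -30]] · [[0, -1], [1/6, -3/2]] = [[-6, -2], [-5, 3]].

M = [[-6, -2], [-5, 3]]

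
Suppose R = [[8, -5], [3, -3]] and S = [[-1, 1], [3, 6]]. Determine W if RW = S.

Left-multiplying both sides by R⁻¹ gives W = R⁻¹S.
det R = -9; the adjugate gives R⁻¹ = [[1/3, -5/9], [1/3, -8/9]].
W = R⁻¹S = [[1/3, -5/9], [1/3, -8/9]] · [[-1, 1], [3, 6]] = [[-2, -3], [-3, -5]].

W = [[-2, -3], [-3, -5]]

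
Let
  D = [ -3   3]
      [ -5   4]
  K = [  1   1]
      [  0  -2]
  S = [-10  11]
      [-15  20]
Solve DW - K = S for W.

W = [[3, -2], [0, 2]]

DW = S + K = [[-9, 12], [-15, 18]].
D is on the left of W, so left-multiply by D⁻¹: W = D⁻¹(S + K).
D has determinant 3; D⁻¹ = [[4/3, -1], [5/3, -1]].
W = D⁻¹(S + K) = [[3, -2], [0, 2]].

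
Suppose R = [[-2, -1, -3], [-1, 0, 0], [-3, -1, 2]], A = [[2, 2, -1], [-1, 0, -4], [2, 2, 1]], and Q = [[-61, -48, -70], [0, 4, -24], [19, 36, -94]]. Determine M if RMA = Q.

Isolating M: multiply by R⁻¹ from the left and A⁻¹ from the right, so M = R⁻¹QA⁻¹.
det R = -5, so R⁻¹ = [[0, -1, 0], [-2/5, 13/5, -3/5], [-1/5, -1/5, 1/5]].
det A = 4, so A⁻¹ = [[2, -1, -2], [-7/4, 1, 9/4], [-1/2, 0, 1/2]].
R⁻¹Q = [[0, -4, 24], [13, 8, 22], [16, 16, 0]].
M = (R⁻¹Q)A⁻¹ = [[-5, -4, 3], [1, -5, 3], [4, 0, 4]].

M = [[-5, -4, 3], [1, -5, 3], [4, 0, 4]]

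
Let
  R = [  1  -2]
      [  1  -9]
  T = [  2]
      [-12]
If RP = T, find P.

Left-multiplying both sides by R⁻¹ gives P = R⁻¹T.
R has determinant -7; R⁻¹ = [[9/7, -2/7], [1/7, -1/7]].
P = R⁻¹T = [[9/7, -2/7], [1/7, -1/7]] · [[2], [-12]] = [[6], [2]].

P = [[6], [2]]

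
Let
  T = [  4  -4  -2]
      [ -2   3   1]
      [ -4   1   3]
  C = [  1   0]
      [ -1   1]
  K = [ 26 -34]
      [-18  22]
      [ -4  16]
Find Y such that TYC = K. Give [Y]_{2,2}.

Left-multiply by T⁻¹ and right-multiply by C⁻¹: Y = T⁻¹KC⁻¹.
det T = 4; the adjugate gives T⁻¹ = [[2, 5/2, 1/2], [1/2, 1, 0], [5/2, 3, 1]].
C has determinant 1; C⁻¹ = [[1, 0], [1, 1]].
T⁻¹K = [[5, -5], [-5, 5], [7, -3]].
Y = (T⁻¹K)C⁻¹ = [[0, -5], [0, 5], [4, -3]].

5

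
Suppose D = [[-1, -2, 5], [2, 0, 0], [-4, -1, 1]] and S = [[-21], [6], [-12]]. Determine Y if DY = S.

Left-multiplying both sides by D⁻¹ gives Y = D⁻¹S.
det D = -6; the adjugate gives D⁻¹ = [[0, 1/2, 0], [1/3, -19/6, -5/3], [1/3, -7/6, -2/3]].
Y = D⁻¹S = [[0, 1/2, 0], [1/3, -19/6, -5/3], [1/3, -7/6, -2/3]] · [[-21], [6], [-12]] = [[3], [-6], [-6]].

Y = [[3], [-6], [-6]]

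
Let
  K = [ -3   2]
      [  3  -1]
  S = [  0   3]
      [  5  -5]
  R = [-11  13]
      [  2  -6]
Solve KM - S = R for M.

KM = R + S = [[-11, 16], [7, -11]].
Since K multiplies M on the left, M = K⁻¹(R + S).
det K = -3; the adjugate gives K⁻¹ = [[1/3, 2/3], [1, 1]].
M = K⁻¹(R + S) = [[1, -2], [-4, 5]].

M = [[1, -2], [-4, 5]]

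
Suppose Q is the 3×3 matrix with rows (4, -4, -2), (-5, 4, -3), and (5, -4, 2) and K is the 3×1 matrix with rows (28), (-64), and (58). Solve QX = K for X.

X = [[6], [-4], [6]]

Left-multiplying both sides by Q⁻¹ gives X = Q⁻¹K.
det Q = 4, so Q⁻¹ = [[-1, 4, 5], [-5/4, 9/2, 11/2], [0, -1, -1]].
X = Q⁻¹K = [[-1, 4, 5], [-5/4, 9/2, 11/2], [0, -1, -1]] · [[28], [-64], [58]] = [[6], [-4], [6]].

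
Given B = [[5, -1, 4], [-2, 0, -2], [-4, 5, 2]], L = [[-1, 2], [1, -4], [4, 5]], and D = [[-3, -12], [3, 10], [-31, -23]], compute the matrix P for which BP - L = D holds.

BP = D + L = [[-4, -10], [4, 6], [-27, -18]].
B is on the left of P, so left-multiply by B⁻¹: P = B⁻¹(D + L).
det B = -2; the adjugate gives B⁻¹ = [[-5, -11, -1], [-6, -13, -1], [5, 21/2, 1]].
P = B⁻¹(D + L) = [[3, 2], [-1, 0], [-5, -5]].

P = [[3, 2], [-1, 0], [-5, -5]]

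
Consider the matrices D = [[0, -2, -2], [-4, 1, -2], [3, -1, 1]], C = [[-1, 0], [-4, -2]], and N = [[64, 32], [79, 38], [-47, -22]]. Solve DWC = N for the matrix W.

W = [[3, 3], [3, 3], [-3, 5]]

W = D⁻¹NC⁻¹ (apply D⁻¹ on the left and C⁻¹ on the right).
det D = 2; the adjugate gives D⁻¹ = [[-1/2, 2, 3], [-1, 3, 4], [1/2, -3, -4]].
det C = 2, so C⁻¹ = [[-1, 0], [2, -1/2]].
D⁻¹N = [[-15, -6], [-15, -6], [-17, -10]].
W = (D⁻¹N)C⁻¹ = [[3, 3], [3, 3], [-3, 5]].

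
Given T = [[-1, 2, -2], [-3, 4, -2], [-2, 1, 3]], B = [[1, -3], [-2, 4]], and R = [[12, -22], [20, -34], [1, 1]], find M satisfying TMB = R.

M = [[4, -1], [2, -4], [1, 0]]

Isolating M: multiply by T⁻¹ from the left and B⁻¹ from the right, so M = T⁻¹RB⁻¹.
det T = 2; the adjugate gives T⁻¹ = [[7, -4, 2], [13/2, -7/2, 2], [5/2, -3/2, 1]].
det B = -2; the adjugate gives B⁻¹ = [[-2, -3/2], [-1, -1/2]].
T⁻¹R = [[6, -16], [10, -22], [1, -3]].
M = (T⁻¹R)B⁻¹ = [[4, -1], [2, -4], [1, 0]].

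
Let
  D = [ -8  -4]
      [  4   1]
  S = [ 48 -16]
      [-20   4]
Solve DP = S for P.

D is on the left of P, so left-multiply by D⁻¹: P = D⁻¹S.
D has determinant 8; D⁻¹ = [[1/8, 1/2], [-1/2, -1]].
P = D⁻¹S = [[1/8, 1/2], [-1/2, -1]] · [[48, -16], [-20, 4]] = [[-4, 0], [-4, 4]].

P = [[-4, 0], [-4, 4]]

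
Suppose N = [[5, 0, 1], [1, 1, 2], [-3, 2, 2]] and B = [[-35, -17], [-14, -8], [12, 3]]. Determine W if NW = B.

Left-multiplying both sides by N⁻¹ gives W = N⁻¹B.
det N = -5, so N⁻¹ = [[2/5, -2/5, 1/5], [8/5, -13/5, 9/5], [-1, 2, -1]].
W = N⁻¹B = [[2/5, -2/5, 1/5], [8/5, -13/5, 9/5], [-1, 2, -1]] · [[-35, -17], [-14, -8], [12, 3]] = [[-6, -3], [2, -1], [-5, -2]].

W = [[-6, -3], [2, -1], [-5, -2]]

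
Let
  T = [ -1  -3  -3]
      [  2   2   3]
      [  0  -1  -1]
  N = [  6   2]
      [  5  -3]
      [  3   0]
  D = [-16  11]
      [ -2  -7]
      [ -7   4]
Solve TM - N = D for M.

M = [[-2, -1], [5, -4], [-1, 0]]

TM = D + N = [[-10, 13], [3, -10], [-4, 4]].
T is on the left of M, so left-multiply by T⁻¹: M = T⁻¹(D + N).
T has determinant -1; T⁻¹ = [[-1, 0, 3], [-2, -1, 3], [2, 1, -4]].
M = T⁻¹(D + N) = [[-2, -1], [5, -4], [-1, 0]].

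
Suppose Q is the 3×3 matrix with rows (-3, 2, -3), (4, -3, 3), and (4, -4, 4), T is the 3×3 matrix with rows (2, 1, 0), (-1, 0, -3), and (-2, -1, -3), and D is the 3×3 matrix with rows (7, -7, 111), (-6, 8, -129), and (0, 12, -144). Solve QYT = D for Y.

Y = [[2, 4, 3], [-4, 3, -2], [3, 5, 1]]

Left-multiply by Q⁻¹ and right-multiply by T⁻¹: Y = Q⁻¹DT⁻¹.
det Q = 4; the adjugate gives Q⁻¹ = [[0, 1, -3/4], [-1, 0, -3/4], [-1, -1, 1/4]].
det T = -3; the adjugate gives T⁻¹ = [[1, -1, 1], [-1, 2, -2], [-1/3, 0, -1/3]].
Q⁻¹D = [[-6, -1, -21], [-7, -2, -3], [-1, 2, -18]].
Y = (Q⁻¹D)T⁻¹ = [[2, 4, 3], [-4, 3, -2], [3, 5, 1]].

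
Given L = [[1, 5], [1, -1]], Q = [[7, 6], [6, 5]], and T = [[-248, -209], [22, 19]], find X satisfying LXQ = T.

Left-multiply by L⁻¹ and right-multiply by Q⁻¹: X = L⁻¹TQ⁻¹.
det L = -6, so L⁻¹ = [[1/6, 5/6], [1/6, -1/6]].
det Q = -1; the adjugate gives Q⁻¹ = [[-5, 6], [6, -7]].
L⁻¹T = [[-23, -19], [-45, -38]].
X = (L⁻¹T)Q⁻¹ = [[1, -5], [-3, -4]].

X = [[1, -5], [-3, -4]]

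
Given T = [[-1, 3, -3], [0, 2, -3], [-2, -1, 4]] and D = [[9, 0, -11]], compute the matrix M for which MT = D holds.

T is on the right of M, so right-multiply by T⁻¹: M = DT⁻¹.
T has determinant 1; T⁻¹ = [[5, -9, -3], [6, -10, -3], [4, -7, -2]].
M = DT⁻¹ = [[9, 0, -11]] · [[5, -9, -3], [6, -10, -3], [4, -7, -2]] = [[1, -4, -5]].

M = [[1, -4, -5]]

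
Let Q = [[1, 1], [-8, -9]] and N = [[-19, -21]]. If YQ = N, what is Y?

Y = [[-3, 2]]

Since Q sits to the right of Y, Y = NQ⁻¹.
det Q = -1, so Q⁻¹ = [[9, 1], [-8, -1]].
Y = NQ⁻¹ = [[-19, -21]] · [[9, 1], [-8, -1]] = [[-3, 2]].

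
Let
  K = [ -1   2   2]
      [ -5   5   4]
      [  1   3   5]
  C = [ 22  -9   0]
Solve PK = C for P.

Right-multiplying both sides by K⁻¹ gives P = CK⁻¹.
K has determinant 5; K⁻¹ = [[13/5, -4/5, -2/5], [29/5, -7/5, -6/5], [-4, 1, 1]].
P = CK⁻¹ = [[22, -9, 0]] · [[13/5, -4/5, -2/5], [29/5, -7/5, -6/5], [-4, 1, 1]] = [[5, -5, 2]].

P = [[5, -5, 2]]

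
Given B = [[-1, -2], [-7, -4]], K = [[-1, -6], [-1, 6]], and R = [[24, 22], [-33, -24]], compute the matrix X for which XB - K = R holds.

X = [[-2, -3], [-1, 5]]

XB = R + K = [[23, 16], [-34, -18]].
Right-multiplying both sides by B⁻¹ gives X = (R + K)B⁻¹.
det B = -10; the adjugate gives B⁻¹ = [[2/5, -1/5], [-7/10, 1/10]].
X = (R + K)B⁻¹ = [[-2, -3], [-1, 5]].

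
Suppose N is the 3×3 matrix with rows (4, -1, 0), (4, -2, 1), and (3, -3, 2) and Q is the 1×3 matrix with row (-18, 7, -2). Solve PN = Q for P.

P = [[-5, 2, -2]]

Since N sits to the right of P, P = QN⁻¹.
det N = 1; the adjugate gives N⁻¹ = [[-1, 2, -1], [-5, 8, -4], [-6, 9, -4]].
P = QN⁻¹ = [[-18, 7, -2]] · [[-1, 2, -1], [-5, 8, -4], [-6, 9, -4]] = [[-5, 2, -2]].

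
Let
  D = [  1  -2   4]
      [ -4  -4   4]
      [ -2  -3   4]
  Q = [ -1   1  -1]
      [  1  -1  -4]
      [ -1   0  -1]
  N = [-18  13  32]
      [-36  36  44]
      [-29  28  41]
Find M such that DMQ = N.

Isolating M: multiply by D⁻¹ from the left and Q⁻¹ from the right, so M = D⁻¹NQ⁻¹.
D has determinant -4; D⁻¹ = [[1, 1, -2], [-2, -3, 5], [-1, -7/4, 3]].
det Q = 5, so Q⁻¹ = [[1/5, 1/5, -1], [1, 0, -1], [-1/5, -1/5, 0]].
D⁻¹N = [[4, -7, -6], [-1, 6, 9], [-6, 8, 14]].
M = (D⁻¹N)Q⁻¹ = [[-5, 2, 3], [4, -2, -5], [4, -4, -2]].

M = [[-5, 2, 3], [4, -2, -5], [4, -4, -2]]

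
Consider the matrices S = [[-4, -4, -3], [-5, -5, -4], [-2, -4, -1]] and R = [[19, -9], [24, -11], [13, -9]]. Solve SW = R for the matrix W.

W = [[-2, 1], [-2, 2], [-1, -1]]

Since S multiplies W on the left, W = S⁻¹R.
det S = 2; the adjugate gives S⁻¹ = [[-11/2, 4, 1/2], [3/2, -1, -1/2], [5, -4, 0]].
W = S⁻¹R = [[-11/2, 4, 1/2], [3/2, -1, -1/2], [5, -4, 0]] · [[19, -9], [24, -11], [13, -9]] = [[-2, 1], [-2, 2], [-1, -1]].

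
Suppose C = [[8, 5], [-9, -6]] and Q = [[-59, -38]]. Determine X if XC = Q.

Right-multiplying both sides by C⁻¹ gives X = QC⁻¹.
det C = -3, so C⁻¹ = [[2, 5/3], [-3, -8/3]].
X = QC⁻¹ = [[-59, -38]] · [[2, 5/3], [-3, -8/3]] = [[-4, 3]].

X = [[-4, 3]]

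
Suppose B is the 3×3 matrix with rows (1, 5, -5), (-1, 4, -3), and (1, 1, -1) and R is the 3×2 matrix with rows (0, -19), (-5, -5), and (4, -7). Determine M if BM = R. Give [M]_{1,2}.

B is on the left of M, so left-multiply by B⁻¹: M = B⁻¹R.
det B = 4, so B⁻¹ = [[-1/4, 0, 5/4], [-1, 1, 2], [-5/4, 1, 9/4]].
M = B⁻¹R = [[-1/4, 0, 5/4], [-1, 1, 2], [-5/4, 1, 9/4]] · [[0, -19], [-5, -5], [4, -7]] = [[5, -4], [3, 0], [4, 3]].

-4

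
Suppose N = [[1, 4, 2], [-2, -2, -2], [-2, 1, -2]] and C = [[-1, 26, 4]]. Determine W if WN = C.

Right-multiplying both sides by N⁻¹ gives W = CN⁻¹.
N has determinant -6; N⁻¹ = [[-1, -5/3, 2/3], [0, -1/3, 1/3], [1, 3/2, -1]].
W = CN⁻¹ = [[-1, 26, 4]] · [[-1, -5/3, 2/3], [0, -1/3, 1/3], [1, 3/2, -1]] = [[5, -1, 4]].

W = [[5, -1, 4]]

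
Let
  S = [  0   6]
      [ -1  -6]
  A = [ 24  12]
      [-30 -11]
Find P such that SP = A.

Since S multiplies P on the left, P = S⁻¹A.
S has determinant 6; S⁻¹ = [[-1, -1], [1/6, 0]].
P = S⁻¹A = [[-1, -1], [1/6, 0]] · [[24, 12], [-30, -11]] = [[6, -1], [4, 2]].

P = [[6, -1], [4, 2]]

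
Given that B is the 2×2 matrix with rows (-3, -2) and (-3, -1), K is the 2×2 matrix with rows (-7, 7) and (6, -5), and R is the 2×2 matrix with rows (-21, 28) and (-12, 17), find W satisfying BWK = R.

W = [[-1, -1], [-3, -2]]

W = B⁻¹RK⁻¹ (apply B⁻¹ on the left and K⁻¹ on the right).
B has determinant -3; B⁻¹ = [[1/3, -2/3], [-1, 1]].
K has determinant -7; K⁻¹ = [[5/7, 1], [6/7, 1]].
B⁻¹R = [[1, -2], [9, -11]].
W = (B⁻¹R)K⁻¹ = [[-1, -1], [-3, -2]].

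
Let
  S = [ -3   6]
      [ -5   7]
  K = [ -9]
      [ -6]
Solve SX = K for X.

Left-multiplying both sides by S⁻¹ gives X = S⁻¹K.
S has determinant 9; S⁻¹ = [[7/9, -2/3], [5/9, -1/3]].
X = S⁻¹K = [[7/9, -2/3], [5/9, -1/3]] · [[-9], [-6]] = [[-3], [-3]].

X = [[-3], [-3]]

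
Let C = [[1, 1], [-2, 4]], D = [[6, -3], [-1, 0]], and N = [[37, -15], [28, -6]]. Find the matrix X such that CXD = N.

Left-multiply by C⁻¹ and right-multiply by D⁻¹: X = C⁻¹ND⁻¹.
det C = 6; the adjugate gives C⁻¹ = [[2/3, -1/6], [1/3, 1/6]].
det D = -3; the adjugate gives D⁻¹ = [[0, -1], [-1/3, -2]].
C⁻¹N = [[20, -9], [17, -6]].
X = (C⁻¹N)D⁻¹ = [[3, -2], [2, -5]].

X = [[3, -2], [2, -5]]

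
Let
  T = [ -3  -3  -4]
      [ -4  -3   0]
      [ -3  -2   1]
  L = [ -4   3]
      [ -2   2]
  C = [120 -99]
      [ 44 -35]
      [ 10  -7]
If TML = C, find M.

Isolating M: multiply by T⁻¹ from the left and L⁻¹ from the right, so M = T⁻¹CL⁻¹.
T has determinant 1; T⁻¹ = [[-3, 11, -12], [4, -15, 16], [-1, 3, -3]].
det L = -2; the adjugate gives L⁻¹ = [[-1, 3/2], [-1, 2]].
T⁻¹C = [[4, -4], [-20, 17], [-18, 15]].
M = (T⁻¹C)L⁻¹ = [[0, -2], [3, 4], [3, 3]].

M = [[0, -2], [3, 4], [3, 3]]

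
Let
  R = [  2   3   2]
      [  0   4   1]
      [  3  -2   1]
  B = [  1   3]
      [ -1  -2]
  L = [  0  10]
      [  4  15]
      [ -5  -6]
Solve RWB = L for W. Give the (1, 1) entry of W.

Isolating W: multiply by R⁻¹ from the left and B⁻¹ from the right, so W = R⁻¹LB⁻¹.
R has determinant -3; R⁻¹ = [[-2, 7/3, 5/3], [-1, 4/3, 2/3], [4, -13/3, -8/3]].
det B = 1; the adjugate gives B⁻¹ = [[-2, -3], [1, 1]].
R⁻¹L = [[1, 5], [2, 6], [-4, -9]].
W = (R⁻¹L)B⁻¹ = [[3, 2], [2, 0], [-1, 3]].

3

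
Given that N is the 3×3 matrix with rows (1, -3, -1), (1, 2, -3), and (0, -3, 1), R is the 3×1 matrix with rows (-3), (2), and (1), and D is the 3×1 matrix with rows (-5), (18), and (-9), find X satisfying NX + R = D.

X = [[0], [2], [-4]]

NX = D − R = [[-2], [16], [-10]].
N is on the left of X, so left-multiply by N⁻¹: X = N⁻¹(D − R).
N has determinant -1; N⁻¹ = [[7, -6, -11], [1, -1, -2], [3, -3, -5]].
X = N⁻¹(D − R) = [[0], [2], [-4]].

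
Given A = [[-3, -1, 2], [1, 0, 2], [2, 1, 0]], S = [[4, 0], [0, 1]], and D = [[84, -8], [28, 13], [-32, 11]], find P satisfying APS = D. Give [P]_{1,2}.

5

P = A⁻¹DS⁻¹ (apply A⁻¹ on the left and S⁻¹ on the right).
det A = 4, so A⁻¹ = [[-1/2, 1/2, -1/2], [1, -1, 2], [1/4, 1/4, 1/4]].
det S = 4, so S⁻¹ = [[1/4, 0], [0, 1]].
A⁻¹D = [[-12, 5], [-8, 1], [20, 4]].
P = (A⁻¹D)S⁻¹ = [[-3, 5], [-2, 1], [5, 4]].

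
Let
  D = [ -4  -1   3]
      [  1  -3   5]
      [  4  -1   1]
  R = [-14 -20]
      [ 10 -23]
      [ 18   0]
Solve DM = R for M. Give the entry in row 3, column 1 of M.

0

D is on the left of M, so left-multiply by D⁻¹: M = D⁻¹R.
det D = 6, so D⁻¹ = [[1/3, -1/3, 2/3], [19/6, -8/3, 23/6], [11/6, -4/3, 13/6]].
M = D⁻¹R = [[1/3, -1/3, 2/3], [19/6, -8/3, 23/6], [11/6, -4/3, 13/6]] · [[-14, -20], [10, -23], [18, 0]] = [[4, 1], [-2, -2], [0, -6]].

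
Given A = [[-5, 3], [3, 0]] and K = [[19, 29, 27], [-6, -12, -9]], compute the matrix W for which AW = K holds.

Left-multiplying both sides by A⁻¹ gives W = A⁻¹K.
det A = -9, so A⁻¹ = [[0, 1/3], [1/3, 5/9]].
W = A⁻¹K = [[0, 1/3], [1/3, 5/9]] · [[19, 29, 27], [-6, -12, -9]] = [[-2, -4, -3], [3, 3, 4]].

W = [[-2, -4, -3], [3, 3, 4]]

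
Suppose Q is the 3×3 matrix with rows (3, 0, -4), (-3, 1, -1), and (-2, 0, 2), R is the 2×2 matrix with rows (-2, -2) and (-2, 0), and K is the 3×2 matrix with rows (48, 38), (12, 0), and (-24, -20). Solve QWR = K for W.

Left-multiply by Q⁻¹ and right-multiply by R⁻¹: W = Q⁻¹KR⁻¹.
det Q = -2; the adjugate gives Q⁻¹ = [[-1, 0, -2], [-4, 1, -15/2], [-1, 0, -3/2]].
det R = -4; the adjugate gives R⁻¹ = [[0, -1/2], [-1/2, 1/2]].
Q⁻¹K = [[0, 2], [0, -2], [-12, -8]].
W = (Q⁻¹K)R⁻¹ = [[-1, 1], [1, -1], [4, 2]].

W = [[-1, 1], [1, -1], [4, 2]]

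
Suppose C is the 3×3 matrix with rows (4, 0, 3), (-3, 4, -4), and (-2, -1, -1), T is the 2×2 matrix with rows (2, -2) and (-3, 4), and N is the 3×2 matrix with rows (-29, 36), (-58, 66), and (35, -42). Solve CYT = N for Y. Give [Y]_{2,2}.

Isolating Y: multiply by C⁻¹ from the left and T⁻¹ from the right, so Y = C⁻¹NT⁻¹.
det C = 1; the adjugate gives C⁻¹ = [[-8, -3, -12], [5, 2, 7], [11, 4, 16]].
T has determinant 2; T⁻¹ = [[2, 1], [3/2, 1]].
C⁻¹N = [[-14, 18], [-16, 18], [9, -12]].
Y = (C⁻¹N)T⁻¹ = [[-1, 4], [-5, 2], [0, -3]].

2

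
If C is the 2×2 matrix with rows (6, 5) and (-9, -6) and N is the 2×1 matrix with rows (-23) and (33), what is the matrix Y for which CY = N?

C is on the left of Y, so left-multiply by C⁻¹: Y = C⁻¹N.
C has determinant 9; C⁻¹ = [[-2/3, -5/9], [1, 2/3]].
Y = C⁻¹N = [[-2/3, -5/9], [1, 2/3]] · [[-23], [33]] = [[-3], [-1]].

Y = [[-3], [-1]]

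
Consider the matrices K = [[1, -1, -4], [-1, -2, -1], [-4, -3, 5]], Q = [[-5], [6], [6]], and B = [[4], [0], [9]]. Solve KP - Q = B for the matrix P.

P = [[-5], [0], [-1]]

KP = B + Q = [[-1], [6], [15]].
Since K multiplies P on the left, P = K⁻¹(B + Q).
det K = -2, so K⁻¹ = [[13/2, -17/2, 7/2], [-9/2, 11/2, -5/2], [5/2, -7/2, 3/2]].
P = K⁻¹(B + Q) = [[-5], [0], [-1]].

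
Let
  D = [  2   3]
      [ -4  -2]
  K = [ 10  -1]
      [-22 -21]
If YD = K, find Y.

Y = [[-3, -4], [-5, 3]]

Right-multiplying both sides by D⁻¹ gives Y = KD⁻¹.
det D = 8; the adjugate gives D⁻¹ = [[-1/4, -3/8], [1/2, 1/4]].
Y = KD⁻¹ = [[10, -1], [-22, -21]] · [[-1/4, -3/8], [1/2, 1/4]] = [[-3, -4], [-5, 3]].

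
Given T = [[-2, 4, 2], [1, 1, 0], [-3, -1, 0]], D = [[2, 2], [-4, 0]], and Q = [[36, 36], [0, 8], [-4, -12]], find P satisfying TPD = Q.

P = [[1, 0], [3, 2], [4, -4]]

Left-multiply by T⁻¹ and right-multiply by D⁻¹: P = T⁻¹QD⁻¹.
det T = 4, so T⁻¹ = [[0, -1/2, -1/2], [0, 3/2, 1/2], [1/2, -7/2, -3/2]].
D has determinant 8; D⁻¹ = [[0, -1/4], [1/2, 1/4]].
T⁻¹Q = [[2, 2], [-2, 6], [24, 8]].
P = (T⁻¹Q)D⁻¹ = [[1, 0], [3, 2], [4, -4]].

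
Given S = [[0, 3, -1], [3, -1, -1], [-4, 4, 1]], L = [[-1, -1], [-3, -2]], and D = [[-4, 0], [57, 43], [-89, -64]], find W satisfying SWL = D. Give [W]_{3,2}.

W = S⁻¹DL⁻¹ (apply S⁻¹ on the left and L⁻¹ on the right).
det S = -5, so S⁻¹ = [[-3/5, 7/5, 4/5], [-1/5, 4/5, 3/5], [-8/5, 12/5, 9/5]].
det L = -1, so L⁻¹ = [[2, -1], [-3, 1]].
S⁻¹D = [[11, 9], [-7, -4], [-17, -12]].
W = (S⁻¹D)L⁻¹ = [[-5, -2], [-2, 3], [2, 5]].

5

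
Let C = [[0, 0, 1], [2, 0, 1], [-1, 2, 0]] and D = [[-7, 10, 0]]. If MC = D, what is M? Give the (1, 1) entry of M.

1

C is on the right of M, so right-multiply by C⁻¹: M = DC⁻¹.
det C = 4, so C⁻¹ = [[-1/2, 1/2, 0], [-1/4, 1/4, 1/2], [1, 0, 0]].
M = DC⁻¹ = [[-7, 10, 0]] · [[-1/2, 1/2, 0], [-1/4, 1/4, 1/2], [1, 0, 0]] = [[1, -1, 5]].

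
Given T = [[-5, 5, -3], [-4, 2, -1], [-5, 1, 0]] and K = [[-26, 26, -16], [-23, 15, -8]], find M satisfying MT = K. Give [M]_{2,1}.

Right-multiplying both sides by T⁻¹ gives M = KT⁻¹.
det T = 2, so T⁻¹ = [[1/2, -3/2, 1/2], [5/2, -15/2, 7/2], [3, -10, 5]].
M = KT⁻¹ = [[-26, 26, -16], [-23, 15, -8]] · [[1/2, -3/2, 1/2], [5/2, -15/2, 7/2], [3, -10, 5]] = [[4, 4, -2], [2, 2, 1]].

2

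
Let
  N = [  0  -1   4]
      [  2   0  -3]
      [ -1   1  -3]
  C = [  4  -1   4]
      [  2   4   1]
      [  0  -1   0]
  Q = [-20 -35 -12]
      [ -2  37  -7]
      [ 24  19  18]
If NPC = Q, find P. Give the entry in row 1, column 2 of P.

P = N⁻¹QC⁻¹ (apply N⁻¹ on the left and C⁻¹ on the right).
N has determinant -1; N⁻¹ = [[-3, -1, -3], [-9, -4, -8], [-2, -1, -2]].
det C = -4; the adjugate gives C⁻¹ = [[-1/4, 1, 17/4], [0, 0, -1], [1/2, -1, -9/2]].
N⁻¹Q = [[-10, 11, -11], [-4, 15, -8], [-6, -5, -5]].
P = (N⁻¹Q)C⁻¹ = [[-3, 1, -4], [-3, 4, 4], [-1, -1, 2]].

1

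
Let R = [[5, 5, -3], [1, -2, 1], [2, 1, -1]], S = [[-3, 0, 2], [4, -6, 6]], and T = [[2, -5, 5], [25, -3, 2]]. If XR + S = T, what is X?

XR = T − S = [[5, -5, 3], [21, 3, -4]].
R is on the right of X, so right-multiply by R⁻¹: X = (T − S)R⁻¹.
det R = 5; the adjugate gives R⁻¹ = [[1/5, 2/5, -1/5], [3/5, 1/5, -8/5], [1, 1, -3]].
X = (T − S)R⁻¹ = [[1, 4, -2], [2, 5, 3]].

X = [[1, 4, -2], [2, 5, 3]]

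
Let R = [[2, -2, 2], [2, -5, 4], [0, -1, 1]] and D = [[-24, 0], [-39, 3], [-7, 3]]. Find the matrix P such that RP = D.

Since R multiplies P on the left, P = R⁻¹D.
det R = -2; the adjugate gives R⁻¹ = [[1/2, 0, -1], [1, -1, 2], [1, -1, 3]].
P = R⁻¹D = [[1/2, 0, -1], [1, -1, 2], [1, -1, 3]] · [[-24, 0], [-39, 3], [-7, 3]] = [[-5, -3], [1, 3], [-6, 6]].

P = [[-5, -3], [1, 3], [-6, 6]]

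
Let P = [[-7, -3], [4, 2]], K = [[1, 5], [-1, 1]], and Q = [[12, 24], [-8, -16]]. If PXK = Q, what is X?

Left-multiply by P⁻¹ and right-multiply by K⁻¹: X = P⁻¹QK⁻¹.
P has determinant -2; P⁻¹ = [[-1, -3/2], [2, 7/2]].
det K = 6, so K⁻¹ = [[1/6, -5/6], [1/6, 1/6]].
P⁻¹Q = [[0, 0], [-4, -8]].
X = (P⁻¹Q)K⁻¹ = [[0, 0], [-2, 2]].

X = [[0, 0], [-2, 2]]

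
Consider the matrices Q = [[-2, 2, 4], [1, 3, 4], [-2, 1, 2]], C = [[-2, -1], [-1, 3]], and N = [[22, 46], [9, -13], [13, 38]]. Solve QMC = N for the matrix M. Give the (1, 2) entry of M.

M = Q⁻¹NC⁻¹ (apply Q⁻¹ on the left and C⁻¹ on the right).
det Q = 4; the adjugate gives Q⁻¹ = [[1/2, 0, -1], [-5/2, 1, 3], [7/4, -1/2, -2]].
C has determinant -7; C⁻¹ = [[-3/7, -1/7], [-1/7, 2/7]].
Q⁻¹N = [[-2, -15], [-7, -14], [8, 11]].
M = (Q⁻¹N)C⁻¹ = [[3, -4], [5, -3], [-5, 2]].

-4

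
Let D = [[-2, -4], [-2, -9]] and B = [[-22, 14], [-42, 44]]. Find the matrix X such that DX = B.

Left-multiplying both sides by D⁻¹ gives X = D⁻¹B.
D has determinant 10; D⁻¹ = [[-9/10, 2/5], [1/5, -1/5]].
X = D⁻¹B = [[-9/10, 2/5], [1/5, -1/5]] · [[-22, 14], [-42, 44]] = [[3, 5], [4, -6]].

X = [[3, 5], [4, -6]]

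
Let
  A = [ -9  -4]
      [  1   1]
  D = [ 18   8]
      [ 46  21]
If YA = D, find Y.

Y = [[-2, 0], [-5, 1]]

Right-multiplying both sides by A⁻¹ gives Y = DA⁻¹.
A has determinant -5; A⁻¹ = [[-1/5, -4/5], [1/5, 9/5]].
Y = DA⁻¹ = [[18, 8], [46, 21]] · [[-1/5, -4/5], [1/5, 9/5]] = [[-2, 0], [-5, 1]].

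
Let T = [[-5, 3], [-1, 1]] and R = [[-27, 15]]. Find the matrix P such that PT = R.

P = [[6, -3]]

Right-multiplying both sides by T⁻¹ gives P = RT⁻¹.
det T = -2, so T⁻¹ = [[-1/2, 3/2], [-1/2, 5/2]].
P = RT⁻¹ = [[-27, 15]] · [[-1/2, 3/2], [-1/2, 5/2]] = [[6, -3]].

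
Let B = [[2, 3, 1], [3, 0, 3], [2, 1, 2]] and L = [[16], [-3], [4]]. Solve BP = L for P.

P = [[-1], [6], [0]]

Since B multiplies P on the left, P = B⁻¹L.
det B = -3, so B⁻¹ = [[1, 5/3, -3], [0, -2/3, 1], [-1, -4/3, 3]].
P = B⁻¹L = [[1, 5/3, -3], [0, -2/3, 1], [-1, -4/3, 3]] · [[16], [-3], [4]] = [[-1], [6], [0]].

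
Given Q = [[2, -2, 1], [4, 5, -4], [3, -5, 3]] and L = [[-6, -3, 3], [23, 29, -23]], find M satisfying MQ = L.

Right-multiplying both sides by Q⁻¹ gives M = LQ⁻¹.
det Q = 3, so Q⁻¹ = [[-5/3, 1/3, 1], [-8, 1, 4], [-35/3, 4/3, 6]].
M = LQ⁻¹ = [[-6, -3, 3], [23, 29, -23]] · [[-5/3, 1/3, 1], [-8, 1, 4], [-35/3, 4/3, 6]] = [[-1, -1, 0], [-2, 6, 1]].

M = [[-1, -1, 0], [-2, 6, 1]]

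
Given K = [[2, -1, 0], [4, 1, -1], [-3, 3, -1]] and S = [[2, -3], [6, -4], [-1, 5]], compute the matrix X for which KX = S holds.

X = [[1, -1], [0, 1], [-2, 1]]

Left-multiplying both sides by K⁻¹ gives X = K⁻¹S.
det K = -3, so K⁻¹ = [[-2/3, 1/3, -1/3], [-7/3, 2/3, -2/3], [-5, 1, -2]].
X = K⁻¹S = [[-2/3, 1/3, -1/3], [-7/3, 2/3, -2/3], [-5, 1, -2]] · [[2, -3], [6, -4], [-1, 5]] = [[1, -1], [0, 1], [-2, 1]].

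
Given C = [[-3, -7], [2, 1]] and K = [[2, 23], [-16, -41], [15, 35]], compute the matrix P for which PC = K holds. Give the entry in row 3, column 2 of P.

C is on the right of P, so right-multiply by C⁻¹: P = KC⁻¹.
det C = 11; the adjugate gives C⁻¹ = [[1/11, 7/11], [-2/11, -3/11]].
P = KC⁻¹ = [[2, 23], [-16, -41], [15, 35]] · [[1/11, 7/11], [-2/11, -3/11]] = [[-4, -5], [6, 1], [-5, 0]].

0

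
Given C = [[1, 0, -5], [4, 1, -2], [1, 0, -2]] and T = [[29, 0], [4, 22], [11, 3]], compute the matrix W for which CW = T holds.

C is on the left of W, so left-multiply by C⁻¹: W = C⁻¹T.
det C = 3; the adjugate gives C⁻¹ = [[-2/3, 0, 5/3], [2, 1, -6], [-1/3, 0, 1/3]].
W = C⁻¹T = [[-2/3, 0, 5/3], [2, 1, -6], [-1/3, 0, 1/3]] · [[29, 0], [4, 22], [11, 3]] = [[-1, 5], [-4, 4], [-6, 1]].

W = [[-1, 5], [-4, 4], [-6, 1]]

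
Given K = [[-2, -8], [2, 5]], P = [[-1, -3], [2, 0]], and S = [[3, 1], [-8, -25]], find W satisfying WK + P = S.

W = [[2, 4], [0, -5]]

WK = S − P = [[4, 4], [-10, -25]].
K is on the right of W, so right-multiply by K⁻¹: W = (S − P)K⁻¹.
det K = 6; the adjugate gives K⁻¹ = [[5/6, 4/3], [-1/3, -1/3]].
W = (S − P)K⁻¹ = [[2, 4], [0, -5]].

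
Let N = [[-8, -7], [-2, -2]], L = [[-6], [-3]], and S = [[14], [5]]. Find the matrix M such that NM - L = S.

M = [[-1], [0]]

NM = S + L = [[8], [2]].
N is on the left of M, so left-multiply by N⁻¹: M = N⁻¹(S + L).
N has determinant 2; N⁻¹ = [[-1, 7/2], [1, -4]].
M = N⁻¹(S + L) = [[-1], [0]].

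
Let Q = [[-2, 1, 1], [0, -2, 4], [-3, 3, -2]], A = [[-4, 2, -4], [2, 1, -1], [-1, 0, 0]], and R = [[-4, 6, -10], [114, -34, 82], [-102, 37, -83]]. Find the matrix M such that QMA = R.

Isolating M: multiply by Q⁻¹ from the left and A⁻¹ from the right, so M = Q⁻¹RA⁻¹.
Q has determinant -2; Q⁻¹ = [[4, -5/2, -3], [6, -7/2, -4], [3, -3/2, -2]].
A has determinant -2; A⁻¹ = [[0, 0, -1], [-1/2, 2, 6], [-1/2, 1, 4]].
Q⁻¹R = [[5, -2, 4], [-15, 7, -15], [21, -5, 13]].
M = (Q⁻¹R)A⁻¹ = [[-1, 0, -1], [4, -1, -3], [-4, 3, 1]].

M = [[-1, 0, -1], [4, -1, -3], [-4, 3, 1]]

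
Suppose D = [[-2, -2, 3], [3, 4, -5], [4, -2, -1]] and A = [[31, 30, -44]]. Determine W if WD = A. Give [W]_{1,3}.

1

Since D sits to the right of W, W = AD⁻¹.
det D = -4; the adjugate gives D⁻¹ = [[7/2, 2, 1/2], [17/4, 5/2, 1/4], [11/2, 3, 1/2]].
W = AD⁻¹ = [[31, 30, -44]] · [[7/2, 2, 1/2], [17/4, 5/2, 1/4], [11/2, 3, 1/2]] = [[-6, 5, 1]].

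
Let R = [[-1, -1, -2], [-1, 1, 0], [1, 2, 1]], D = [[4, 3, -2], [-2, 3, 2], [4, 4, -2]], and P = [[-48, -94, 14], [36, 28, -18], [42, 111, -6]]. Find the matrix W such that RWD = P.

W = [[-4, 5, 2], [4, 5, 3], [2, 0, 4]]

Isolating W: multiply by R⁻¹ from the left and D⁻¹ from the right, so W = R⁻¹PD⁻¹.
R has determinant 4; R⁻¹ = [[1/4, -3/4, 1/2], [1/4, 1/4, 1/2], [-3/4, 1/4, -1/2]].
D has determinant -4; D⁻¹ = [[7/2, 1/2, -3], [-1, 0, 1], [5, 1, -9/2]].
R⁻¹P = [[-18, 11, 14], [18, 39, -4], [24, 22, -12]].
W = (R⁻¹P)D⁻¹ = [[-4, 5, 2], [4, 5, 3], [2, 0, 4]].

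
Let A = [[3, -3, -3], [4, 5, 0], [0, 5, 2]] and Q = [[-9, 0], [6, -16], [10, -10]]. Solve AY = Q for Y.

Y = [[-1, 1], [2, -4], [0, 5]]

Since A multiplies Y on the left, Y = A⁻¹Q.
det A = -6; the adjugate gives A⁻¹ = [[-5/3, 3/2, -5/2], [4/3, -1, 2], [-10/3, 5/2, -9/2]].
Y = A⁻¹Q = [[-5/3, 3/2, -5/2], [4/3, -1, 2], [-10/3, 5/2, -9/2]] · [[-9, 0], [6, -16], [10, -10]] = [[-1, 1], [2, -4], [0, 5]].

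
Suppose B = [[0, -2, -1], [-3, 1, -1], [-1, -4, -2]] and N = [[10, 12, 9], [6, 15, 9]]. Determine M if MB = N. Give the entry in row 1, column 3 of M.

-4

Right-multiplying both sides by B⁻¹ gives M = NB⁻¹.
B has determinant -3; B⁻¹ = [[2, 0, -1], [5/3, 1/3, -1], [-13/3, -2/3, 2]].
M = NB⁻¹ = [[10, 12, 9], [6, 15, 9]] · [[2, 0, -1], [5/3, 1/3, -1], [-13/3, -2/3, 2]] = [[1, -2, -4], [-2, -1, -3]].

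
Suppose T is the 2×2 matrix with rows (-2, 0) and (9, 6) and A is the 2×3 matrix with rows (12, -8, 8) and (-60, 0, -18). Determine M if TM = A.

Since T multiplies M on the left, M = T⁻¹A.
T has determinant -12; T⁻¹ = [[-1/2, 0], [3/4, 1/6]].
M = T⁻¹A = [[-1/2, 0], [3/4, 1/6]] · [[12, -8, 8], [-60, 0, -18]] = [[-6, 4, -4], [-1, -6, 3]].

M = [[-6, 4, -4], [-1, -6, 3]]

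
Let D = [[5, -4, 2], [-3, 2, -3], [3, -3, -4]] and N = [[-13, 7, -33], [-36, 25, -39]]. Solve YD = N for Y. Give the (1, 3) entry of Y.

5

D is on the right of Y, so right-multiply by D⁻¹: Y = ND⁻¹.
D has determinant 5; D⁻¹ = [[-17/5, -22/5, 8/5], [-21/5, -26/5, 9/5], [3/5, 3/5, -2/5]].
Y = ND⁻¹ = [[-13, 7, -33], [-36, 25, -39]] · [[-17/5, -22/5, 8/5], [-21/5, -26/5, 9/5], [3/5, 3/5, -2/5]] = [[-5, 1, 5], [-6, 5, 3]].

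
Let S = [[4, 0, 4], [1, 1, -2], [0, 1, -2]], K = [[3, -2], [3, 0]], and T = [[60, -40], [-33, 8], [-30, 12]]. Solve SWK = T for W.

W = [[2, -3], [0, 2], [3, 3]]

Isolating W: multiply by S⁻¹ from the left and K⁻¹ from the right, so W = S⁻¹TK⁻¹.
det S = 4; the adjugate gives S⁻¹ = [[0, 1, -1], [1/2, -2, 3], [1/4, -1, 1]].
det K = 6, so K⁻¹ = [[0, 1/3], [-1/2, 1/2]].
S⁻¹T = [[-3, -4], [6, 0], [18, -6]].
W = (S⁻¹T)K⁻¹ = [[2, -3], [0, 2], [3, 3]].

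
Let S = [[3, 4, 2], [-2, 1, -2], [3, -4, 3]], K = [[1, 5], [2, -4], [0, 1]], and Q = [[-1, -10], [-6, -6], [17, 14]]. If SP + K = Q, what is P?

SP = Q − K = [[-2, -15], [-8, -2], [17, 13]].
Since S multiplies P on the left, P = S⁻¹(Q − K).
det S = -5; the adjugate gives S⁻¹ = [[1, 4, 2], [0, -3/5, -2/5], [-1, -24/5, -11/5]].
P = S⁻¹(Q − K) = [[0, 3], [-2, -4], [3, -4]].

P = [[0, 3], [-2, -4], [3, -4]]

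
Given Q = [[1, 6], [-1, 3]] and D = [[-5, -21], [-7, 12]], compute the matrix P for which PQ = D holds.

Right-multiplying both sides by Q⁻¹ gives P = DQ⁻¹.
Q has determinant 9; Q⁻¹ = [[1/3, -2/3], [1/9, 1/9]].
P = DQ⁻¹ = [[-5, -21], [-7, 12]] · [[1/3, -2/3], [1/9, 1/9]] = [[-4, 1], [-1, 6]].

P = [[-4, 1], [-1, 6]]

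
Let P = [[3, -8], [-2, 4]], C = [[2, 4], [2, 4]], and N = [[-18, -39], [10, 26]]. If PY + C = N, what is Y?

Y = [[4, -1], [4, 5]]

PY = N − C = [[-20, -43], [8, 22]].
P is on the left of Y, so left-multiply by P⁻¹: Y = P⁻¹(N − C).
det P = -4, so P⁻¹ = [[-1, -2], [-1/2, -3/4]].
Y = P⁻¹(N − C) = [[4, -1], [4, 5]].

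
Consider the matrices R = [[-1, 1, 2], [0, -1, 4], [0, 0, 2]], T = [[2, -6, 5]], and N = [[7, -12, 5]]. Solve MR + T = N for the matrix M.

MR = N − T = [[5, -6, 0]].
Right-multiplying both sides by R⁻¹ gives M = (N − T)R⁻¹.
det R = 2; the adjugate gives R⁻¹ = [[-1, -1, 3], [0, -1, 2], [0, 0, 1/2]].
M = (N − T)R⁻¹ = [[-5, 1, 3]].

M = [[-5, 1, 3]]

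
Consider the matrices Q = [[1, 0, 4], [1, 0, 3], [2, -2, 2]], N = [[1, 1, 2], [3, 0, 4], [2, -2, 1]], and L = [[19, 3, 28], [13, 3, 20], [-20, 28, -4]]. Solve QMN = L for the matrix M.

Isolating M: multiply by Q⁻¹ from the left and N⁻¹ from the right, so M = Q⁻¹LN⁻¹.
det Q = -2, so Q⁻¹ = [[-3, 4, 0], [-2, 3, -1/2], [1, -1, 0]].
det N = 1, so N⁻¹ = [[8, -5, 4], [5, -3, 2], [-6, 4, -3]].
Q⁻¹L = [[-5, 3, -4], [11, -11, 6], [6, 0, 8]].
M = (Q⁻¹L)N⁻¹ = [[-1, 0, -2], [-3, 2, 4], [0, 2, 0]].

M = [[-1, 0, -2], [-3, 2, 4], [0, 2, 0]]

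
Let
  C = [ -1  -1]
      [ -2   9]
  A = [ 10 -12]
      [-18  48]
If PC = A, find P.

Since C sits to the right of P, P = AC⁻¹.
det C = -11; the adjugate gives C⁻¹ = [[-9/11, -1/11], [-2/11, 1/11]].
P = AC⁻¹ = [[10, -12], [-18, 48]] · [[-9/11, -1/11], [-2/11, 1/11]] = [[-6, -2], [6, 6]].

P = [[-6, -2], [6, 6]]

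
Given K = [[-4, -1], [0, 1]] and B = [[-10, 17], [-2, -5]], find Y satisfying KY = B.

Y = [[3, -3], [-2, -5]]

K is on the left of Y, so left-multiply by K⁻¹: Y = K⁻¹B.
det K = -4, so K⁻¹ = [[-1/4, -1/4], [0, 1]].
Y = K⁻¹B = [[-1/4, -1/4], [0, 1]] · [[-10, 17], [-2, -5]] = [[3, -3], [-2, -5]].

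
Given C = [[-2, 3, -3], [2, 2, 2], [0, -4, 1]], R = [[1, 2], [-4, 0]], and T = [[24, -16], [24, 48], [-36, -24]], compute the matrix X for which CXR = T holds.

Left-multiply by C⁻¹ and right-multiply by R⁻¹: X = C⁻¹TR⁻¹.
det C = -2, so C⁻¹ = [[-5, -9/2, -6], [1, 1, 1], [4, 4, 5]].
det R = 8, so R⁻¹ = [[0, -1/4], [1/2, 1/8]].
C⁻¹T = [[-12, 8], [12, 8], [12, 8]].
X = (C⁻¹T)R⁻¹ = [[4, 4], [4, -2], [4, -2]].

X = [[4, 4], [4, -2], [4, -2]]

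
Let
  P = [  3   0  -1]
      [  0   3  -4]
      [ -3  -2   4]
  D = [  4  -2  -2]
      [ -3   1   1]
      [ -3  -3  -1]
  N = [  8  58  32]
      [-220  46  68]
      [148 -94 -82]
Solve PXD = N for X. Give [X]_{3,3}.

1

Isolating X: multiply by P⁻¹ from the left and D⁻¹ from the right, so X = P⁻¹ND⁻¹.
det P = 3, so P⁻¹ = [[4/3, 2/3, 1], [4, 3, 4], [3, 2, 3]].
det D = -4; the adjugate gives D⁻¹ = [[-1/2, -1, 0], [3/2, 5/2, -1/2], [-3, -9/2, 1/2]].
P⁻¹N = [[12, 14, 6], [-36, -6, 4], [28, -16, -14]].
X = (P⁻¹N)D⁻¹ = [[-3, -4, -4], [-3, 3, 5], [4, -5, 1]].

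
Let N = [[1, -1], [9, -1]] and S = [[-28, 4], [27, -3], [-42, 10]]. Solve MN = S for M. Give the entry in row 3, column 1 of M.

-6

Since N sits to the right of M, M = SN⁻¹.
det N = 8; the adjugate gives N⁻¹ = [[-1/8, 1/8], [-9/8, 1/8]].
M = SN⁻¹ = [[-28, 4], [27, -3], [-42, 10]] · [[-1/8, 1/8], [-9/8, 1/8]] = [[-1, -3], [0, 3], [-6, -4]].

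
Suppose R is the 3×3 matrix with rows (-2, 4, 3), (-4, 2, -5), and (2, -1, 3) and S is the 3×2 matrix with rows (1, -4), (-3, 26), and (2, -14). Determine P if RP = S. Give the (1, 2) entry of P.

R is on the left of P, so left-multiply by R⁻¹: P = R⁻¹S.
det R = 6, so R⁻¹ = [[1/6, -5/2, -13/3], [1/3, -2, -11/3], [0, 1, 2]].
P = R⁻¹S = [[1/6, -5/2, -13/3], [1/3, -2, -11/3], [0, 1, 2]] · [[1, -4], [-3, 26], [2, -14]] = [[-1, -5], [-1, -2], [1, -2]].

-5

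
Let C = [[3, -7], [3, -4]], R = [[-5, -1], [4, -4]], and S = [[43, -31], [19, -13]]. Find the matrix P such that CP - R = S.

P = [[1, 1], [-5, 5]]

CP = S + R = [[38, -32], [23, -17]].
C is on the left of P, so left-multiply by C⁻¹: P = C⁻¹(S + R).
det C = 9; the adjugate gives C⁻¹ = [[-4/9, 7/9], [-1/3, 1/3]].
P = C⁻¹(S + R) = [[1, 1], [-5, 5]].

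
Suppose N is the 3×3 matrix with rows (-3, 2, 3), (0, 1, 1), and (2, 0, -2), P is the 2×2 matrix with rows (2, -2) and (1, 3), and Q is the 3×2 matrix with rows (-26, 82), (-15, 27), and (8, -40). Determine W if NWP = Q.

W = [[-1, -2], [-4, 1], [-5, 2]]

Left-multiply by N⁻¹ and right-multiply by P⁻¹: W = N⁻¹QP⁻¹.
N has determinant 4; N⁻¹ = [[-1/2, 1, -1/4], [1/2, 0, 3/4], [-1/2, 1, -3/4]].
det P = 8; the adjugate gives P⁻¹ = [[3/8, 1/4], [-1/8, 1/4]].
N⁻¹Q = [[-4, -4], [-7, 11], [-8, 16]].
W = (N⁻¹Q)P⁻¹ = [[-1, -2], [-4, 1], [-5, 2]].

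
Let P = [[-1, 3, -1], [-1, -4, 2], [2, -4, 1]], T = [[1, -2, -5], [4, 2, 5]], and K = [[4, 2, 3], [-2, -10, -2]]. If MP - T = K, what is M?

M = [[4, -1, 4], [-4, 0, -1]]

MP = K + T = [[5, 0, -2], [2, -8, 3]].
Right-multiplying both sides by P⁻¹ gives M = (K + T)P⁻¹.
det P = -1; the adjugate gives P⁻¹ = [[-4, -1, -2], [-5, -1, -3], [-12, -2, -7]].
M = (K + T)P⁻¹ = [[4, -1, 4], [-4, 0, -1]].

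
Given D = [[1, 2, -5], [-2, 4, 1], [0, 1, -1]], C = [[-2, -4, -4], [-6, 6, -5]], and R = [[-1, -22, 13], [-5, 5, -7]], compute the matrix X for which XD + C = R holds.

XD = R − C = [[1, -18, 17], [1, -1, -2]].
Right-multiplying both sides by D⁻¹ gives X = (R − C)D⁻¹.
det D = 1; the adjugate gives D⁻¹ = [[-5, -3, 22], [-2, -1, 9], [-2, -1, 8]].
X = (R − C)D⁻¹ = [[-3, -2, -4], [1, 0, -3]].

X = [[-3, -2, -4], [1, 0, -3]]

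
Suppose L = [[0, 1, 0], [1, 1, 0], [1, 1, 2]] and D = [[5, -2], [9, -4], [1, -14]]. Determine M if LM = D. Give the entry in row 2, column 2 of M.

-2

L is on the left of M, so left-multiply by L⁻¹: M = L⁻¹D.
L has determinant -2; L⁻¹ = [[-1, 1, 0], [1, 0, 0], [0, -1/2, 1/2]].
M = L⁻¹D = [[-1, 1, 0], [1, 0, 0], [0, -1/2, 1/2]] · [[5, -2], [9, -4], [1, -14]] = [[4, -2], [5, -2], [-4, -5]].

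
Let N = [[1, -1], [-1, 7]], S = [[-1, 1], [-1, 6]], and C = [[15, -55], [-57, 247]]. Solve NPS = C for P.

P = [[-5, -3], [2, 5]]

Isolating P: multiply by N⁻¹ from the left and S⁻¹ from the right, so P = N⁻¹CS⁻¹.
N has determinant 6; N⁻¹ = [[7/6, 1/6], [1/6, 1/6]].
S has determinant -5; S⁻¹ = [[-6/5, 1/5], [-1/5, 1/5]].
N⁻¹C = [[8, -23], [-7, 32]].
P = (N⁻¹C)S⁻¹ = [[-5, -3], [2, 5]].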